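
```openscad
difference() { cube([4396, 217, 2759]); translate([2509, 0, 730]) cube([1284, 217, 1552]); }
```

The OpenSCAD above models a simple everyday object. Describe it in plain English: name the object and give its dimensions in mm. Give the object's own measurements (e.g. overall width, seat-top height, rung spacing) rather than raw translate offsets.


A wall 4396 mm long (x), 217 mm thick (y), 2759 mm tall, with a rectangular window opening cut through it. The opening is 1284 mm wide and 1552 mm tall; its sill is at z = 730 mm and its near (−x) edge is 2509 mm from the wall's −x end. The opening passes through the full wall thickness.


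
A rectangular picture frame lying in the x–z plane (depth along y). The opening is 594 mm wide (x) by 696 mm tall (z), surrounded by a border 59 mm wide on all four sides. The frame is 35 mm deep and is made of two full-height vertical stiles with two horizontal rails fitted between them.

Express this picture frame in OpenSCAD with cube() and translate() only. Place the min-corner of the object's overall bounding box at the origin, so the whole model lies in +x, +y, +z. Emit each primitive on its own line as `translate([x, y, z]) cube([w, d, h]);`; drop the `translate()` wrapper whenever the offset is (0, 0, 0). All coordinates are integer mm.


cube([59, 35, 814]);
translate([653, 0, 0]) cube([59, 35, 814]);
translate([59, 0, 0]) cube([594, 35, 59]);
translate([59, 0, 755]) cube([594, 35, 59]);


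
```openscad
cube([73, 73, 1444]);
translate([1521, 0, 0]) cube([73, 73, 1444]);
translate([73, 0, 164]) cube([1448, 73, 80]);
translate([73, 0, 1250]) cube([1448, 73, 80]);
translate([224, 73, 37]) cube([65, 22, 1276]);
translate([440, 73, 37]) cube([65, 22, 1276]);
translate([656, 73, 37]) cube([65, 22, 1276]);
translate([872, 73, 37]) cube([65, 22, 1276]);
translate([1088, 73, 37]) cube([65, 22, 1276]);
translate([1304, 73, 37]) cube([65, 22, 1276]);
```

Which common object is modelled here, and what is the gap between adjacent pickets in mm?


A fence section. The picket gap is 151 mm.

Two posts, two rails, 6 pickets — a fence section. Span 1448 mm holds 6 pickets of 65 mm with 7 equal gaps: ⌊(1448 − 6·65) / 7⌋ = 151 mm.


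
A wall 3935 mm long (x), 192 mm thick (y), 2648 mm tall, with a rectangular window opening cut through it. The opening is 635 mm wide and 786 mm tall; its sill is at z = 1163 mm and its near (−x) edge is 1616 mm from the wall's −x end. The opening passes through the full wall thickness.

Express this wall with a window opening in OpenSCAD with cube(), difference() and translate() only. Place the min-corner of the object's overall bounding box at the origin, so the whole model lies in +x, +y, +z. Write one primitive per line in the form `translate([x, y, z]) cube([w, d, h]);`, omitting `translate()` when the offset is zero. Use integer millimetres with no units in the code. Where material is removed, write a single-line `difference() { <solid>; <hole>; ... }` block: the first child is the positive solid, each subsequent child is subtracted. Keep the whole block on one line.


difference() { cube([3935, 192, 2648]); translate([1616, 0, 1163]) cube([635, 192, 786]); }


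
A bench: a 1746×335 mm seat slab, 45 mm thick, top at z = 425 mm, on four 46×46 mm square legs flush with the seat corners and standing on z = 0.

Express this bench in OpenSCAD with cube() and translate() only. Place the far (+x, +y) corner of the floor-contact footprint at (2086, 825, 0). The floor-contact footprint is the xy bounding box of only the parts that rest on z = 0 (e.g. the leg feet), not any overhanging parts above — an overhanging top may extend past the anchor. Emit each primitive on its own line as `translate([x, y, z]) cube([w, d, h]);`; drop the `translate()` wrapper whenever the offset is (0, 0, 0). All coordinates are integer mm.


// leg_h = 425 − 45 = 380
translate([340, 490, 380]) cube([1746, 335, 45]);
translate([340, 490, 0]) cube([46, 46, 380]);
translate([340, 779, 0]) cube([46, 46, 380]);
translate([2040, 490, 0]) cube([46, 46, 380]);
translate([2040, 779, 0]) cube([46, 46, 380]);


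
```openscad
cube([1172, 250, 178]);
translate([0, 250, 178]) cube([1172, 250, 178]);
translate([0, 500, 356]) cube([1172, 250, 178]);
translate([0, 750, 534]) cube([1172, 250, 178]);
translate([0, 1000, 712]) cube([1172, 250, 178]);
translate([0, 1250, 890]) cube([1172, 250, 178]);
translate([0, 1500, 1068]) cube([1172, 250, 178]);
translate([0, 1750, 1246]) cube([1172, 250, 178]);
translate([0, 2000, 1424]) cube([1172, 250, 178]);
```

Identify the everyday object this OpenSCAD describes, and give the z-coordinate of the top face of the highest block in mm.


A staircase. The total rise is 1602 mm.

9 identical blocks, each offset up and back from the previous — a staircase. Each step is 178 mm tall and there are 9 of them, so the total rise is 9 × 178 = 1602 mm.


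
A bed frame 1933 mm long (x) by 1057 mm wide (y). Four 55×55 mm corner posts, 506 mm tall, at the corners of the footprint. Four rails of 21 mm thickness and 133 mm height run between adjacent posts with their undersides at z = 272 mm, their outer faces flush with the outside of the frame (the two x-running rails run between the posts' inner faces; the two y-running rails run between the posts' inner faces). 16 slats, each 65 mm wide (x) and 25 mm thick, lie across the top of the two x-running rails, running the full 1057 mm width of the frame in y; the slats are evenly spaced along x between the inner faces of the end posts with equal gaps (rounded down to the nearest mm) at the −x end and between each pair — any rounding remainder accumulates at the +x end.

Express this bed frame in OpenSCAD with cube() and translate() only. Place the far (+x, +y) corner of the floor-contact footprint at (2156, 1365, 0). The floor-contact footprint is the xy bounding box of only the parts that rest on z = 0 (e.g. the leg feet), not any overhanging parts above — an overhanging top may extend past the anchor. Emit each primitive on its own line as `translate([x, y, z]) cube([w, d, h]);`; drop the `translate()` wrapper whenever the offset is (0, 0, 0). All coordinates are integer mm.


// slat z = rail_z + rail_h = 272 + 133 = 405
// slat gap = ⌊(1823 − 16·65) / 17⌋ = 46
translate([223, 308, 0]) cube([55, 55, 506]);
translate([223, 1310, 0]) cube([55, 55, 506]);
translate([2101, 308, 0]) cube([55, 55, 506]);
translate([2101, 1310, 0]) cube([55, 55, 506]);
translate([278, 308, 272]) cube([1823, 21, 133]);
translate([278, 1344, 272]) cube([1823, 21, 133]);
translate([223, 363, 272]) cube([21, 947, 133]);
translate([2135, 363, 272]) cube([21, 947, 133]);
translate([324, 308, 405]) cube([65, 1057, 25]);
translate([435, 308, 405]) cube([65, 1057, 25]);
translate([546, 308, 405]) cube([65, 1057, 25]);
translate([657, 308, 405]) cube([65, 1057, 25]);
translate([768, 308, 405]) cube([65, 1057, 25]);
translate([879, 308, 405]) cube([65, 1057, 25]);
translate([990, 308, 405]) cube([65, 1057, 25]);
translate([1101, 308, 405]) cube([65, 1057, 25]);
translate([1212, 308, 405]) cube([65, 1057, 25]);
translate([1323, 308, 405]) cube([65, 1057, 25]);
translate([1434, 308, 405]) cube([65, 1057, 25]);
translate([1545, 308, 405]) cube([65, 1057, 25]);
translate([1656, 308, 405]) cube([65, 1057, 25]);
translate([1767, 308, 405]) cube([65, 1057, 25]);
translate([1878, 308, 405]) cube([65, 1057, 25]);
translate([1989, 308, 405]) cube([65, 1057, 25]);


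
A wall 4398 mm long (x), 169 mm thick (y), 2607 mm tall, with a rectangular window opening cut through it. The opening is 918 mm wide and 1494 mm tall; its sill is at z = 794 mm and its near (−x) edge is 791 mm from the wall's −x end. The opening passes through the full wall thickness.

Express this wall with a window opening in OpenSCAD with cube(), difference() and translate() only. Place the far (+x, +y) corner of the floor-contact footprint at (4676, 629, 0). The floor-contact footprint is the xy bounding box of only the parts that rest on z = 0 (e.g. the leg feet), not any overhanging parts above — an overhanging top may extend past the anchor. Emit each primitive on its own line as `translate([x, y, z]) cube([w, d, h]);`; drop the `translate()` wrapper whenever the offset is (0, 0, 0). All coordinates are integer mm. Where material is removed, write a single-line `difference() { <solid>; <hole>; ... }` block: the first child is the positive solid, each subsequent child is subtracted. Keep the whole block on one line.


difference() { translate([278, 460, 0]) cube([4398, 169, 2607]); translate([1069, 460, 794]) cube([918, 169, 1494]); }


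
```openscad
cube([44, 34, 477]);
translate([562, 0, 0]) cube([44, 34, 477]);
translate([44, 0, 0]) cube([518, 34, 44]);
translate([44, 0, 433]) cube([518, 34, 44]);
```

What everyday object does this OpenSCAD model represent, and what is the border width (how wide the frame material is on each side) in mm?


A picture frame. The border width is 44 mm.

Four thin pieces enclosing a rectangular opening — a picture frame. The two full-height stiles are 477 mm tall; the top rail sits at z = 433 and is 44 mm tall, so the border above the opening is 477 − 433 = 44 mm, matching the stile x-width.


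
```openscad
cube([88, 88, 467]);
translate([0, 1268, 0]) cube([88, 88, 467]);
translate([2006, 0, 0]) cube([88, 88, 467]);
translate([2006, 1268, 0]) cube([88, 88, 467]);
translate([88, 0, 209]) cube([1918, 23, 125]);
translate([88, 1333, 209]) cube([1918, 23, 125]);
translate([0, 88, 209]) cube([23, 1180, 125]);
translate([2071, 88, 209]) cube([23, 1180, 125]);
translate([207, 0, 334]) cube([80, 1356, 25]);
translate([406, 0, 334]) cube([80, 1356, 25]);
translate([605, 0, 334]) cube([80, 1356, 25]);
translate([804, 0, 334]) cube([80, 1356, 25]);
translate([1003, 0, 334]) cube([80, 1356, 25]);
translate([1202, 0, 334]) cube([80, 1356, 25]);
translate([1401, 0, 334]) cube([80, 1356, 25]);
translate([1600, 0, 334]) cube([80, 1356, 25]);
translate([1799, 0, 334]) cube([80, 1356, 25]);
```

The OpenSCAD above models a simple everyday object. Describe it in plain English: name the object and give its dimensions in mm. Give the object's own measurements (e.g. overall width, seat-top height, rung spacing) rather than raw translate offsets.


A bed frame 2094 mm long (x) by 1356 mm wide (y). Four 88×88 mm corner posts, 467 mm tall, at the corners of the footprint. Four rails of 23 mm thickness and 125 mm height run between adjacent posts with their undersides at z = 209 mm, their outer faces flush with the outside of the frame (the two x-running rails run between the posts' inner faces; the two y-running rails run between the posts' inner faces). 9 slats, each 80 mm wide (x) and 25 mm thick, lie across the top of the two x-running rails, running the full 1356 mm width of the frame in y; along x they sit between the end posts with a 119 mm gap after the −x posts and between neighbouring slats, leaving 127 mm before the +x posts.


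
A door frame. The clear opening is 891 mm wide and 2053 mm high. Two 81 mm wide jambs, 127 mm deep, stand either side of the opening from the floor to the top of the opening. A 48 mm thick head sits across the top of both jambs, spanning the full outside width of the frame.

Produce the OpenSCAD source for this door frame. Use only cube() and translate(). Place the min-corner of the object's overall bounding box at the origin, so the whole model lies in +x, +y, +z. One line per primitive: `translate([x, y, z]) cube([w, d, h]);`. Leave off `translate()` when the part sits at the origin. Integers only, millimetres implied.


cube([81, 127, 2053]);
translate([972, 0, 0]) cube([81, 127, 2053]);
translate([0, 0, 2053]) cube([1053, 127, 48]);


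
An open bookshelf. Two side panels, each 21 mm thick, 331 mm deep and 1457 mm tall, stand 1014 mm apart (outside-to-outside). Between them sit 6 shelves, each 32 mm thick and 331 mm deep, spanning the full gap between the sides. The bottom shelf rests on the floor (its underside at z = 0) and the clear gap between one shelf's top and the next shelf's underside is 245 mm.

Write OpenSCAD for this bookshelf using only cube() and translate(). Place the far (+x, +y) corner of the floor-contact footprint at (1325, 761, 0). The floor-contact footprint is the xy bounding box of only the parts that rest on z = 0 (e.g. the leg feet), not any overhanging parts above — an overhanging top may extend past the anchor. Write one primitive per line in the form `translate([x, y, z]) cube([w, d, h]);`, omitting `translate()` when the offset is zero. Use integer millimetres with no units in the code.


translate([311, 430, 0]) cube([21, 331, 1457]);
translate([1304, 430, 0]) cube([21, 331, 1457]);
translate([332, 430, 0]) cube([972, 331, 32]);
translate([332, 430, 277]) cube([972, 331, 32]);
translate([332, 430, 554]) cube([972, 331, 32]);
translate([332, 430, 831]) cube([972, 331, 32]);
translate([332, 430, 1108]) cube([972, 331, 32]);
translate([332, 430, 1385]) cube([972, 331, 32]);


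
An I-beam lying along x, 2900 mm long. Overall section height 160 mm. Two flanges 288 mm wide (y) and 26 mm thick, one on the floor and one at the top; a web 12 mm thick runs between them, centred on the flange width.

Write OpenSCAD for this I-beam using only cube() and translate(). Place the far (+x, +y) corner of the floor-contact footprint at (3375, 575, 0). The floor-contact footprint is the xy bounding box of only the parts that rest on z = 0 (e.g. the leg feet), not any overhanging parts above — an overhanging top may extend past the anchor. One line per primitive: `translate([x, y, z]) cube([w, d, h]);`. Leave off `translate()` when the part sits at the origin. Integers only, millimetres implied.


translate([475, 287, 0]) cube([2900, 288, 26]);
translate([475, 425, 26]) cube([2900, 12, 108]);
translate([475, 287, 134]) cube([2900, 288, 26]);


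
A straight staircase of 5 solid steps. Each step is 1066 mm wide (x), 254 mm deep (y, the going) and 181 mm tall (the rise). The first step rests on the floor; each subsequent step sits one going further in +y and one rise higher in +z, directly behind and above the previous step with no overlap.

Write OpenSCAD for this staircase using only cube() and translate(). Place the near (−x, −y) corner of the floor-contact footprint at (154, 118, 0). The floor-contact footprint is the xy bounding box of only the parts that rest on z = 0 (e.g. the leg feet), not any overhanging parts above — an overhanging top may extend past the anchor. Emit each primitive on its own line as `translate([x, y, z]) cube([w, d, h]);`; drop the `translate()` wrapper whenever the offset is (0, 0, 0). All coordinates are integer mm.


translate([154, 118, 0]) cube([1066, 254, 181]);
translate([154, 372, 181]) cube([1066, 254, 181]);
translate([154, 626, 362]) cube([1066, 254, 181]);
translate([154, 880, 543]) cube([1066, 254, 181]);
translate([154, 1134, 724]) cube([1066, 254, 181]);


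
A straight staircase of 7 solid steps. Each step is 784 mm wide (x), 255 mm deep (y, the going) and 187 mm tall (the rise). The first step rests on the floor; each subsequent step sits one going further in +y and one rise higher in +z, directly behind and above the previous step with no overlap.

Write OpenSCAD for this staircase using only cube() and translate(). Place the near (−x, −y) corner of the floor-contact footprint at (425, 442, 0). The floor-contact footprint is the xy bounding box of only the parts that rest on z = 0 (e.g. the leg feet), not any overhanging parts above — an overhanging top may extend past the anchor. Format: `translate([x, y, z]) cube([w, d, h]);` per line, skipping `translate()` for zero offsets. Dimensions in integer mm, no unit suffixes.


translate([425, 442, 0]) cube([784, 255, 187]);
translate([425, 697, 187]) cube([784, 255, 187]);
translate([425, 952, 374]) cube([784, 255, 187]);
translate([425, 1207, 561]) cube([784, 255, 187]);
translate([425, 1462, 748]) cube([784, 255, 187]);
translate([425, 1717, 935]) cube([784, 255, 187]);
translate([425, 1972, 1122]) cube([784, 255, 187]);


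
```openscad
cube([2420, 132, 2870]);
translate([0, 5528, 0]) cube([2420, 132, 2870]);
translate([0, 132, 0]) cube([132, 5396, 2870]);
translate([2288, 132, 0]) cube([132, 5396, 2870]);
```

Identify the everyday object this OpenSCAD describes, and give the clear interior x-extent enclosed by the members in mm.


A house (or room) frame. The interior width is 2156 mm.

Four 2870 mm walls enclosing a rectangle with no floor or roof — a room or house frame. Outside width is 2420 mm and wall thickness is 132 mm, so the interior width is 2420 − 2 × 132 = 2156 mm.


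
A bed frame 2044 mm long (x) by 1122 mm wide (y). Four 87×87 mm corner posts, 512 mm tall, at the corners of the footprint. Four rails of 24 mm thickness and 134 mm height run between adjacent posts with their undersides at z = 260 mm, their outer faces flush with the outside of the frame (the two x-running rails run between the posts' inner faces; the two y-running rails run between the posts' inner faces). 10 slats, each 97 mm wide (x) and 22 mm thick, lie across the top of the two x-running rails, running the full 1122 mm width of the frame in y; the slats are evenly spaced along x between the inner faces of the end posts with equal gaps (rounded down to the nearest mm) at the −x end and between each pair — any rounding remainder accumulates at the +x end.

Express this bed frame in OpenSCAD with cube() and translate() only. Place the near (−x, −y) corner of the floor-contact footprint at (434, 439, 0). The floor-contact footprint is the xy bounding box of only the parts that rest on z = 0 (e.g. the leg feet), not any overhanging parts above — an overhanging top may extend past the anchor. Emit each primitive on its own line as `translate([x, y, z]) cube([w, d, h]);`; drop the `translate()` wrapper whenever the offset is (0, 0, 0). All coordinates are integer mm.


// slat z = rail_z + rail_h = 260 + 134 = 394
// slat gap = ⌊(1870 − 10·97) / 11⌋ = 81
translate([434, 439, 0]) cube([87, 87, 512]);
translate([434, 1474, 0]) cube([87, 87, 512]);
translate([2391, 439, 0]) cube([87, 87, 512]);
translate([2391, 1474, 0]) cube([87, 87, 512]);
translate([521, 439, 260]) cube([1870, 24, 134]);
translate([521, 1537, 260]) cube([1870, 24, 134]);
translate([434, 526, 260]) cube([24, 948, 134]);
translate([2454, 526, 260]) cube([24, 948, 134]);
translate([602, 439, 394]) cube([97, 1122, 22]);
translate([780, 439, 394]) cube([97, 1122, 22]);
translate([958, 439, 394]) cube([97, 1122, 22]);
translate([1136, 439, 394]) cube([97, 1122, 22]);
translate([1314, 439, 394]) cube([97, 1122, 22]);
translate([1492, 439, 394]) cube([97, 1122, 22]);
translate([1670, 439, 394]) cube([97, 1122, 22]);
translate([1848, 439, 394]) cube([97, 1122, 22]);
translate([2026, 439, 394]) cube([97, 1122, 22]);
translate([2204, 439, 394]) cube([97, 1122, 22]);


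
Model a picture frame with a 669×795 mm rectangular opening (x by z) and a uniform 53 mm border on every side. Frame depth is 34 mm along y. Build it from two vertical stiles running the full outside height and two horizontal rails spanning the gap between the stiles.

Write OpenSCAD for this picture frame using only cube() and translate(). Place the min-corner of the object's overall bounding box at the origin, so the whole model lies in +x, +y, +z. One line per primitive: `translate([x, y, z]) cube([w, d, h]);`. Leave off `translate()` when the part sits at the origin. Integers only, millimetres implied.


cube([53, 34, 901]);
translate([722, 0, 0]) cube([53, 34, 901]);
translate([53, 0, 0]) cube([669, 34, 53]);
translate([53, 0, 848]) cube([669, 34, 53]);


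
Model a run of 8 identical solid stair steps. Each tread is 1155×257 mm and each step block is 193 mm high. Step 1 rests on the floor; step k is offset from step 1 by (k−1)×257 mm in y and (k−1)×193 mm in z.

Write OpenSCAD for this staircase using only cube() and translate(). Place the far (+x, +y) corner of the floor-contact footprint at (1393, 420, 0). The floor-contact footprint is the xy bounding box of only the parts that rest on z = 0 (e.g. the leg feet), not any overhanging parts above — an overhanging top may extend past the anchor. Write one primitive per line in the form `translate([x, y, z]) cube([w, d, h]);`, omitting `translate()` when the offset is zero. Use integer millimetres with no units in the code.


translate([238, 163, 0]) cube([1155, 257, 193]);
translate([238, 420, 193]) cube([1155, 257, 193]);
translate([238, 677, 386]) cube([1155, 257, 193]);
translate([238, 934, 579]) cube([1155, 257, 193]);
translate([238, 1191, 772]) cube([1155, 257, 193]);
translate([238, 1448, 965]) cube([1155, 257, 193]);
translate([238, 1705, 1158]) cube([1155, 257, 193]);
translate([238, 1962, 1351]) cube([1155, 257, 193]);


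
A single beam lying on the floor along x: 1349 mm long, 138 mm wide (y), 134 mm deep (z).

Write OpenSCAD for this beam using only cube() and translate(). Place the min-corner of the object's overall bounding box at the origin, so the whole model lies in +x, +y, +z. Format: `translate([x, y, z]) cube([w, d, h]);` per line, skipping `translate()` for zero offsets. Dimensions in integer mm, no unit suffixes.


cube([1349, 138, 134]);


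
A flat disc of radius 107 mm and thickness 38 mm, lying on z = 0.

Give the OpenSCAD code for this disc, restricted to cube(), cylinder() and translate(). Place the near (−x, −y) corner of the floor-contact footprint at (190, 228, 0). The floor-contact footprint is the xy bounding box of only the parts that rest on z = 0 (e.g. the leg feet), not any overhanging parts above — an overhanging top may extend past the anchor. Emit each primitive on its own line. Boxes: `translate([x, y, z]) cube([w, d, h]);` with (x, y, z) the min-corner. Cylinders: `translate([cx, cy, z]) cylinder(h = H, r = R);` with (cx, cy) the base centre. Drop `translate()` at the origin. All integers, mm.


translate([297, 335, 0]) cylinder(h = 38, r = 107);


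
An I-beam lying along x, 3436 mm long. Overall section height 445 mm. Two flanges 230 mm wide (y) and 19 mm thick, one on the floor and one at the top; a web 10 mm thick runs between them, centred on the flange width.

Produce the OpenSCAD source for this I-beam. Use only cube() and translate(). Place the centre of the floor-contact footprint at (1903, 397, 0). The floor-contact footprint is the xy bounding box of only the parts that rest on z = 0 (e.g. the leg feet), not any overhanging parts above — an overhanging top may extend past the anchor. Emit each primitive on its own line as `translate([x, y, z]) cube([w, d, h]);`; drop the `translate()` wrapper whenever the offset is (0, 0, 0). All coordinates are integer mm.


translate([185, 282, 0]) cube([3436, 230, 19]);
translate([185, 392, 19]) cube([3436, 10, 407]);
translate([185, 282, 426]) cube([3436, 230, 19]);


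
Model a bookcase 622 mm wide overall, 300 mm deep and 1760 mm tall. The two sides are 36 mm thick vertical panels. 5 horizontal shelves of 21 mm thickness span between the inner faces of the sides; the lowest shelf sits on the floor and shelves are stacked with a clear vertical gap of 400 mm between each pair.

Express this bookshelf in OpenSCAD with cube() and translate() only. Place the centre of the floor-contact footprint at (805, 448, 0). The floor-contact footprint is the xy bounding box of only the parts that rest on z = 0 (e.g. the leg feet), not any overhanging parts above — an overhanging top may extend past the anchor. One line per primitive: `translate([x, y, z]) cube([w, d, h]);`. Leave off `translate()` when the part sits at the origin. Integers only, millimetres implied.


translate([494, 298, 0]) cube([36, 300, 1760]);
translate([1080, 298, 0]) cube([36, 300, 1760]);
translate([530, 298, 0]) cube([550, 300, 21]);
translate([530, 298, 421]) cube([550, 300, 21]);
translate([530, 298, 842]) cube([550, 300, 21]);
translate([530, 298, 1263]) cube([550, 300, 21]);
translate([530, 298, 1684]) cube([550, 300, 21]);


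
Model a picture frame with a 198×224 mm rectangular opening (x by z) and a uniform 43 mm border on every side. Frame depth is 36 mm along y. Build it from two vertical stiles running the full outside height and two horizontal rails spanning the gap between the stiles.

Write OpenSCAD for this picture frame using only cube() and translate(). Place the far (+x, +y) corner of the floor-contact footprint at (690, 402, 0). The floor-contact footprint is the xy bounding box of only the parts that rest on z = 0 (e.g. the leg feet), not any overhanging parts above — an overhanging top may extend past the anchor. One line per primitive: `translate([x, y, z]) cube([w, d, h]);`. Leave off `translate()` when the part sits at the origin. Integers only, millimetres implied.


translate([406, 366, 0]) cube([43, 36, 310]);
translate([647, 366, 0]) cube([43, 36, 310]);
translate([449, 366, 0]) cube([198, 36, 43]);
translate([449, 366, 267]) cube([198, 36, 43]);


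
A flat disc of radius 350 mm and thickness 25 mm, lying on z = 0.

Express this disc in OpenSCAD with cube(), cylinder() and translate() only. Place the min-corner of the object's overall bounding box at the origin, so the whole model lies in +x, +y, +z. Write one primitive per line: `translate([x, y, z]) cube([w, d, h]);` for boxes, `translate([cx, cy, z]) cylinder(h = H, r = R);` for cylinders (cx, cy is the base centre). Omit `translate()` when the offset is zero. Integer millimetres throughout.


translate([350, 350, 0]) cylinder(h = 25, r = 350);


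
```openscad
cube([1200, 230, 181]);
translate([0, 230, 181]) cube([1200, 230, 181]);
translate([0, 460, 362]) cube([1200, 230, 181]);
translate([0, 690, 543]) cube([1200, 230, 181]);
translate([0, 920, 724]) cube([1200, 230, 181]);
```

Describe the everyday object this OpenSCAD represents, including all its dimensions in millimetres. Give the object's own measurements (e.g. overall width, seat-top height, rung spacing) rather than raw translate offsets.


A straight staircase of 5 solid steps. Each step is 1200 mm wide (x), 230 mm deep (y, the going) and 181 mm tall (the rise). The first step rests on the floor; each subsequent step sits one going further in +y and one rise higher in +z, directly behind and above the previous step with no overlap.


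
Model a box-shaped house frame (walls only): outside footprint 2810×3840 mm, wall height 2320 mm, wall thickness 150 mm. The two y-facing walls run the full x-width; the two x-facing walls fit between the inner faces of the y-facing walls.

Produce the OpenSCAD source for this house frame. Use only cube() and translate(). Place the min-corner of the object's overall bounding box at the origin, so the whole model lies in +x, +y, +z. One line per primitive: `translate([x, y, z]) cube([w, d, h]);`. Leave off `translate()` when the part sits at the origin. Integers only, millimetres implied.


cube([2810, 150, 2320]);
translate([0, 3690, 0]) cube([2810, 150, 2320]);
translate([0, 150, 0]) cube([150, 3540, 2320]);
translate([2660, 150, 0]) cube([150, 3540, 2320]);


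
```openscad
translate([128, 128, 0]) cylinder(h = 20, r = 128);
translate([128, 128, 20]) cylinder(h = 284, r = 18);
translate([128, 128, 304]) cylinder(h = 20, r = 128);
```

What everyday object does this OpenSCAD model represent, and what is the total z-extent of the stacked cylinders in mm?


A spool. The overall height is 324 mm.

Three coaxial cylinders, large–small–large — a spool. Two 20 mm flanges and a 284 mm core give 20 + 284 + 20 = 324 mm.


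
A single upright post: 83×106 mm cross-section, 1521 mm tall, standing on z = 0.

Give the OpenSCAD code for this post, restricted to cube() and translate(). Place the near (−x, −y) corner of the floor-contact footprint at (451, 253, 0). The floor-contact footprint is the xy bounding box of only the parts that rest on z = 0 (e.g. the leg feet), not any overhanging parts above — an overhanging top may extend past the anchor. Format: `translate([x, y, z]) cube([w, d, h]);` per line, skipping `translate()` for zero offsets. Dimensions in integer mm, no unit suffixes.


translate([451, 253, 0]) cube([83, 106, 1521]);


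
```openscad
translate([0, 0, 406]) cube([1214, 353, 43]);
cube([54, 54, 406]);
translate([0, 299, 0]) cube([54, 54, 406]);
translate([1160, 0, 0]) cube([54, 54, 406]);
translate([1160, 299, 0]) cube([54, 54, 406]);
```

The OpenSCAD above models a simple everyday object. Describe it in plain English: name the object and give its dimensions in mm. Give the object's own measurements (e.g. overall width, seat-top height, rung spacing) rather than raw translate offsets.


A long wooden bench with a 1214 mm (x) × 353 mm (y) seat, 43 mm thick, its top surface 449 mm above the floor. Four 54 mm square legs at the seat corners, flush with the edges, run from z = 0 to the seat underside.


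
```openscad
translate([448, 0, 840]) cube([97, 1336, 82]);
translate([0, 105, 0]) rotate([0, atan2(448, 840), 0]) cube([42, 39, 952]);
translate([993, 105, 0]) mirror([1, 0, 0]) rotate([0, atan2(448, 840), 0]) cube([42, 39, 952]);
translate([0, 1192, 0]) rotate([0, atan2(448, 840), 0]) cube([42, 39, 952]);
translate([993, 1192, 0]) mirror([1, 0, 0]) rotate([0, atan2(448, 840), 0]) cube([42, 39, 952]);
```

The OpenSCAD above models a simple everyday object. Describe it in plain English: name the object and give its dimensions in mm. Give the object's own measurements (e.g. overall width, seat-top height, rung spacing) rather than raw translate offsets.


A sawhorse. A 97×1336×82 mm beam (x, y, z) sits on two A-frame leg pairs. Each pair is two raked legs of 42×39 mm section (39 mm along y) splaying symmetrically in x. Each leg rises 840 mm vertically over 448 mm of horizontal reach and is 952 mm long along its own axis. Every leg's outer bottom edge rests on the floor and its outer top edge meets a bottom edge of the beam — the left legs (tilting toward +x) meet the beam's −x bottom edge, the right legs (their mirror images, tilting toward −x) meet its +x bottom edge — so the leg tops tuck under the beam, the beam's underside is 840 mm above the floor, and the feet are 993 mm apart outside-to-outside with the beam centred between them. The two leg pairs are set in 105 mm from either end of the beam.


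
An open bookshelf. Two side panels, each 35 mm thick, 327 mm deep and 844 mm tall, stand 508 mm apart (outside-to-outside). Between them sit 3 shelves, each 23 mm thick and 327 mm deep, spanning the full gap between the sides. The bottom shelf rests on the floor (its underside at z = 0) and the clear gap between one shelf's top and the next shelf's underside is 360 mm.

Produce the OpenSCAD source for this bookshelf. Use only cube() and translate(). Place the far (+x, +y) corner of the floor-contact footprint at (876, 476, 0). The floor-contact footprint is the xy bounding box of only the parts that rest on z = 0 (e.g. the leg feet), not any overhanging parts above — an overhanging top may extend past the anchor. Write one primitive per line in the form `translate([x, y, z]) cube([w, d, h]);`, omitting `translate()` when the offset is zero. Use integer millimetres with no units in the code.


translate([368, 149, 0]) cube([35, 327, 844]);
translate([841, 149, 0]) cube([35, 327, 844]);
translate([403, 149, 0]) cube([438, 327, 23]);
translate([403, 149, 383]) cube([438, 327, 23]);
translate([403, 149, 766]) cube([438, 327, 23]);


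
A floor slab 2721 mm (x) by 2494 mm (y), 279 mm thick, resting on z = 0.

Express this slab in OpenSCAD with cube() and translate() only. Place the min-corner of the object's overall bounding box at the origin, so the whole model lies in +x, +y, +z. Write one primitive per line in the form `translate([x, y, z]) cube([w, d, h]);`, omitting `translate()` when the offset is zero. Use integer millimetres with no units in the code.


cube([2721, 2494, 279]);


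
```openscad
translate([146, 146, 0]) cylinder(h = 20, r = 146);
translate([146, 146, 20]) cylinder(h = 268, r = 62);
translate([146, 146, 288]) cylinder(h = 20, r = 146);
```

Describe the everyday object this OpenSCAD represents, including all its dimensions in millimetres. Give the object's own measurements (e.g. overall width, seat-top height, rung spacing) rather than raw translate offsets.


A spool: two coaxial disc flanges of radius 146 mm and thickness 20 mm, joined by a core cylinder of radius 62 mm and height 268 mm. The lower flange rests on z = 0 and the three cylinders share a vertical axis.


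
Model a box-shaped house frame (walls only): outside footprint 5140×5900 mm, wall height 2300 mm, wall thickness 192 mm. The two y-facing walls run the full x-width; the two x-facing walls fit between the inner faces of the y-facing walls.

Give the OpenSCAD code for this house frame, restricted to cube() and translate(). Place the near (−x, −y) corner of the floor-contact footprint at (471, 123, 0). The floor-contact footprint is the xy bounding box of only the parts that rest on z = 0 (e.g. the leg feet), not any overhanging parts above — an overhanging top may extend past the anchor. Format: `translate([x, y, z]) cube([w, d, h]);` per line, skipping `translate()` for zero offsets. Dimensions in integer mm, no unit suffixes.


translate([471, 123, 0]) cube([5140, 192, 2300]);
translate([471, 5831, 0]) cube([5140, 192, 2300]);
translate([471, 315, 0]) cube([192, 5516, 2300]);
translate([5419, 315, 0]) cube([192, 5516, 2300]);


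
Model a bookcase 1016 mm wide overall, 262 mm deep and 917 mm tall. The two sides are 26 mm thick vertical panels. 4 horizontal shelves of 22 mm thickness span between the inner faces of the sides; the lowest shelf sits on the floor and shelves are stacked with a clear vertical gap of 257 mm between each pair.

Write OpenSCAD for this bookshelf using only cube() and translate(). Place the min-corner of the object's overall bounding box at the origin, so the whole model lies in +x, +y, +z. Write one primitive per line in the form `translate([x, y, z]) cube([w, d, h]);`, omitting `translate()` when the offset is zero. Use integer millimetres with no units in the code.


cube([26, 262, 917]);
translate([990, 0, 0]) cube([26, 262, 917]);
translate([26, 0, 0]) cube([964, 262, 22]);
translate([26, 0, 279]) cube([964, 262, 22]);
translate([26, 0, 558]) cube([964, 262, 22]);
translate([26, 0, 837]) cube([964, 262, 22]);


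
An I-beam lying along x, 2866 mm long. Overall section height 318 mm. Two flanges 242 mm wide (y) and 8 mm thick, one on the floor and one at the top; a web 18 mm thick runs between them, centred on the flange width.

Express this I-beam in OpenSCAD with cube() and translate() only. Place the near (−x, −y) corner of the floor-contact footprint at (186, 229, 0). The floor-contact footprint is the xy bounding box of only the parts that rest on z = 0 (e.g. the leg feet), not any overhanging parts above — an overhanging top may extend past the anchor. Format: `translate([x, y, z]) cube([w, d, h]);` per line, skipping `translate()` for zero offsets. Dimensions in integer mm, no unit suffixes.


translate([186, 229, 0]) cube([2866, 242, 8]);
translate([186, 341, 8]) cube([2866, 18, 302]);
translate([186, 229, 310]) cube([2866, 242, 8]);


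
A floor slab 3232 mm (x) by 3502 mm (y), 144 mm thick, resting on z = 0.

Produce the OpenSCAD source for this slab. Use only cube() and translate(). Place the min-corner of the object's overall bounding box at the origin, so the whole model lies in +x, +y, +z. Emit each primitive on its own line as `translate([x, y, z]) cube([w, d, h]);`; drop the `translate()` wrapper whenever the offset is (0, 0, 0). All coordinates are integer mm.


cube([3232, 3502, 144]);


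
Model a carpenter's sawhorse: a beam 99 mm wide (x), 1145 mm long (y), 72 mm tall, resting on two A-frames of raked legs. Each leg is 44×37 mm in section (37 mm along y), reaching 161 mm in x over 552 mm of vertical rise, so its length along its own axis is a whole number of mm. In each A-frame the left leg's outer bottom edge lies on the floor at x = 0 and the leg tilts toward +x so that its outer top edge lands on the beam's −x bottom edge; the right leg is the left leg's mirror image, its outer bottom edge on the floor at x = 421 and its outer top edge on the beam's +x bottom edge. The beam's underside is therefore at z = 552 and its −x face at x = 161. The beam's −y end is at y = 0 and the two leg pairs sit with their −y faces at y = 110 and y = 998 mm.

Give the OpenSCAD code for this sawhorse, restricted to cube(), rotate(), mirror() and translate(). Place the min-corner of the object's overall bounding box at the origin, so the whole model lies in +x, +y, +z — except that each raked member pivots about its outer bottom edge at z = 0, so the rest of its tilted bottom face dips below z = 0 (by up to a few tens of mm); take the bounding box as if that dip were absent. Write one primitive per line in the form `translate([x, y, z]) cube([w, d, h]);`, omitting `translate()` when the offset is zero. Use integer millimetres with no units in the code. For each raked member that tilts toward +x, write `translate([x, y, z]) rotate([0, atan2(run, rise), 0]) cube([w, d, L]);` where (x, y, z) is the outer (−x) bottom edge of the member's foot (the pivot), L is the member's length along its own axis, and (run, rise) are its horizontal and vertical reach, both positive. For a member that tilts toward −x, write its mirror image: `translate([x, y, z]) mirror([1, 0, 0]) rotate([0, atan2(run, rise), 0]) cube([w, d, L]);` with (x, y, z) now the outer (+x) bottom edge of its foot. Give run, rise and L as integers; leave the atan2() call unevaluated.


translate([161, 0, 552]) cube([99, 1145, 72]);
translate([0, 110, 0]) rotate([0, atan2(161, 552), 0]) cube([44, 37, 575]);
translate([421, 110, 0]) mirror([1, 0, 0]) rotate([0, atan2(161, 552), 0]) cube([44, 37, 575]);
translate([0, 998, 0]) rotate([0, atan2(161, 552), 0]) cube([44, 37, 575]);
translate([421, 998, 0]) mirror([1, 0, 0]) rotate([0, atan2(161, 552), 0]) cube([44, 37, 575]);


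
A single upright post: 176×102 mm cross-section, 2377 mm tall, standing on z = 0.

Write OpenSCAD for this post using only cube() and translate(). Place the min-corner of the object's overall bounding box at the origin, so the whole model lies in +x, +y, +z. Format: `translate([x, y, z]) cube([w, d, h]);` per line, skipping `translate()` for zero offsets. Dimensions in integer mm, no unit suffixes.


cube([176, 102, 2377]);


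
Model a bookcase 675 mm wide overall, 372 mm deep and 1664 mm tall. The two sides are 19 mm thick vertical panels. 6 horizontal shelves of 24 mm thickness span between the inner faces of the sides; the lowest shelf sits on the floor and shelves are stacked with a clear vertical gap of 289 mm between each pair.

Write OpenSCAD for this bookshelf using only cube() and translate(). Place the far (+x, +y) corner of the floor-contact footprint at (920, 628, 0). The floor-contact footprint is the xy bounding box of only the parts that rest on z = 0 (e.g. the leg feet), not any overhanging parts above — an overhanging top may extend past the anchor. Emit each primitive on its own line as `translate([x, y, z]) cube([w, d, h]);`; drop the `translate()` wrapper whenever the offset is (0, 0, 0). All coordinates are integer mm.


translate([245, 256, 0]) cube([19, 372, 1664]);
translate([901, 256, 0]) cube([19, 372, 1664]);
translate([264, 256, 0]) cube([637, 372, 24]);
translate([264, 256, 313]) cube([637, 372, 24]);
translate([264, 256, 626]) cube([637, 372, 24]);
translate([264, 256, 939]) cube([637, 372, 24]);
translate([264, 256, 1252]) cube([637, 372, 24]);
translate([264, 256, 1565]) cube([637, 372, 24]);


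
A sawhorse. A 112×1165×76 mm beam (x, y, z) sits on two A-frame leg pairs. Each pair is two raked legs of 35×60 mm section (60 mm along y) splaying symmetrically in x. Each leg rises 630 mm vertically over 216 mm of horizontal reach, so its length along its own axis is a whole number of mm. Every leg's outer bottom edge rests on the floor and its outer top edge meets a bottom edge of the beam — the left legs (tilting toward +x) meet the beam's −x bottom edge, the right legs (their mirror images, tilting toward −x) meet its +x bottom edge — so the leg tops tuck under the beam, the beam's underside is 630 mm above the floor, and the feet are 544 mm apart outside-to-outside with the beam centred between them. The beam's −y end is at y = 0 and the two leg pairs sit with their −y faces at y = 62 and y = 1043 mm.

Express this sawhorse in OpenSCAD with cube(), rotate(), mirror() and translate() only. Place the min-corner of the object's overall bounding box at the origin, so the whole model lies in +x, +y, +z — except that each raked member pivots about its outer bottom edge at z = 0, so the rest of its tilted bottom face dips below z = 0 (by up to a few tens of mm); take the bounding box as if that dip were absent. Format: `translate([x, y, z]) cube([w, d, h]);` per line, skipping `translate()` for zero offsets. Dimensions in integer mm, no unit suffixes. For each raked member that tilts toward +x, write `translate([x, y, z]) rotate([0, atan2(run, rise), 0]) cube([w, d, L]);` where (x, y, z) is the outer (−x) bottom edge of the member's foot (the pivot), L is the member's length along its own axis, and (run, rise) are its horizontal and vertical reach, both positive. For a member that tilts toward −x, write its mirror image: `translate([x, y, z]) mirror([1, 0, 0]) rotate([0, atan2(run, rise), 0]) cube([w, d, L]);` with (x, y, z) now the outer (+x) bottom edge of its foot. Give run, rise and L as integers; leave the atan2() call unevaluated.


translate([216, 0, 630]) cube([112, 1165, 76]);
translate([0, 62, 0]) rotate([0, atan2(216, 630), 0]) cube([35, 60, 666]);
translate([544, 62, 0]) mirror([1, 0, 0]) rotate([0, atan2(216, 630), 0]) cube([35, 60, 666]);
translate([0, 1043, 0]) rotate([0, atan2(216, 630), 0]) cube([35, 60, 666]);
translate([544, 1043, 0]) mirror([1, 0, 0]) rotate([0, atan2(216, 630), 0]) cube([35, 60, 666]);
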